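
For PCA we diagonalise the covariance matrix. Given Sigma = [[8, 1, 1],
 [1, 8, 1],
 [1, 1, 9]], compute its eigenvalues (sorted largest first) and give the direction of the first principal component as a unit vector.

Step 1 — characteristic polynomial p(λ) = det(λI - Sigma) = λ³ - tr·λ² + c_1·λ - det, where tr = trace, c_1 = sum of the principal 2×2 minors, det = det(Sigma):
  tr = 8 + 8 + 9 = 25,
  c_1 = (8·8 - (1)²) + (8·9 - (1)²) + (8·9 - (1)²) = 63 + 71 + 71 = 205,
  det = 8·(8·9 - (1)²) - (1)·((1)·9 - (1)·(1)) + (1)·((1)·(1) - 8·(1)) = 8·(71) - (1)·(8) + (1)·(-7) = 553.
  So p(λ) = λ³ - 25λ² + 205λ - 553.
Step 2 — look for an integer root (rational root theorem: any rational root is an integer divisor of 553). Testing λ = 7:
  p(7) = 343 - 1225 + 1435 - 553 = 0  ✓
  Dividing out (λ - 7): p(λ) = (λ - 7)(λ² - 18λ + 79).
Step 3 — remaining eigenvalues from the quadratic λ² - 18λ + 79 = 0:
  Δ = 18² - 4·79 = 324 - 316 = 8,  λ = (18 ± √8)/2 = (18 ± 2.8284)/2 ≈ 10.4142 or 7.5858.
  Sorted: λ_1 = 10.4142,  λ_2 = 7.5858,  λ_3 = 7  (check: sum = 25 = tr ✓).

Step 4 — unit eigenvector for λ_1 ≈ 10.4142: v spans the null space of (Sigma - λ_1 I), whose rows are
  r_1 = (-2.4142, 1, 1),  r_2 = (1, -2.4142, 1),  r_3 = (1, 1, -1.4142).
  v is orthogonal to every row, so take v ∝ r_1 × r_2 = ((1)·(1) - (1)·(-2.4142), (1)·(1) - (-2.4142)·(1), (-2.4142)·(-2.4142) - (1)·(1)) ≈ (3.4142, 3.4142, 4.8284).
  Let u = (3.4142, 3.4142, 4.8284).
  ||u|| = √((3.4142)² + (3.4142)² + (4.8284)²) = √(46.6274) ≈ 6.8284,  v_1 = u/||u|| ≈ (0.5, 0.5, 0.7071) (||v_1|| = 1).

λ_1 = 10.4142,  λ_2 = 7.5858,  λ_3 = 7;  v_1 ≈ (0.5, 0.5, 0.7071)


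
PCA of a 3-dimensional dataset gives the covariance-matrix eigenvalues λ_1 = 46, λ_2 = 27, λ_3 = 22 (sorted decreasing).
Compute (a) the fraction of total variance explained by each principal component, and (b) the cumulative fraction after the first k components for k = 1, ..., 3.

Step 1 — total variance = trace(Sigma) = Σ λ_i = 46 + 27 + 22 = 95.

Step 2 — fraction explained by component i = λ_i / Σ λ:
  PC1: 46/95 = 0.4842
  PC2: 27/95 = 0.2842
  PC3: 22/95 = 0.2316

Step 3 — cumulative fraction after k components = (λ_1 + ... + λ_k) / Σ λ:
  k = 1: 46/95 = 0.4842
  k = 2: (46 + 27)/95 = 73/95 = 0.7684
  k = 3: (46 + 27 + 22)/95 = 95/95 = 1

Summary (fraction, with percent):

explained: PC1 0.4842 (48.42%), PC2 0.2842 (28.42%), PC3 0.2316 (23.16%);  cumulative: 0.4842, 0.7684, 1


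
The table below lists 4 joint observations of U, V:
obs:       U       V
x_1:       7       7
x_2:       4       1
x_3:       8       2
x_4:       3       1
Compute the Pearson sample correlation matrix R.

Step 1 — column means:
  mean(U) = (7 + 4 + 8 + 3) / 4 = 22/4 = 5.5
  mean(V) = (7 + 1 + 2 + 1) / 4 = 11/4 = 2.75

Step 2 — sample variances and covariances s[i,j] = (1/(n-1)) · Σ_k (x_{k,i} - mean_i) · (x_{k,j} - mean_j), with n-1 = 3:
  s[U,U] = ((1.5)·(1.5) + (-1.5)·(-1.5) + (2.5)·(2.5) + (-2.5)·(-2.5)) / 3 = 17/3 = 5.6667
  s[U,V] = ((1.5)·(4.25) + (-1.5)·(-1.75) + (2.5)·(-0.75) + (-2.5)·(-1.75)) / 3 = 11.5/3 = 3.8333
  s[V,V] = ((4.25)·(4.25) + (-1.75)·(-1.75) + (-0.75)·(-0.75) + (-1.75)·(-1.75)) / 3 = 24.75/3 = 8.25
  Sample standard deviations s_i = √(s[i,i]):
  s(U) = √(5.6667) = 2.3805
  s(V) = √(8.25) = 2.8723

Step 3 — r_{ij} = s_{ij} / (s_i · s_j):
  r[U,U] = 1 (diagonal).
  r[U,V] = 3.8333 / (2.3805 · 2.8723) = 3.8333 / 6.8374 = 0.5606
  r[V,V] = 1 (diagonal).

R is symmetric with unit diagonal. Assembling:

R = [[1, 0.5606],
 [0.5606, 1]]


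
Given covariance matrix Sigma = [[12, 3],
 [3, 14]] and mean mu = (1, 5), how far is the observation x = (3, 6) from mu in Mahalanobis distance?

Step 1 — centre the observation: (x - mu) = (2, 1).

Step 2 — invert Sigma. det(Sigma) = 12·14 - (3)² = 159.
  Sigma^{-1} = (1/det) · [[d, -b], [-b, a]] = [[0.0881, -0.0189],
 [-0.0189, 0.0755]].

Step 3 — form the quadratic (x - mu)^T · Sigma^{-1} · (x - mu):
  Sigma^{-1} · (x - mu) = (0.1572, 0.0377).
  (x - mu)^T · [Sigma^{-1} · (x - mu)] = (2)·(0.1572) + (1)·(0.0377) = 0.3522.

Step 4 — take square root: d = √(0.3522) ≈ 0.5935.

d(x, mu) = √(0.3522) ≈ 0.5935


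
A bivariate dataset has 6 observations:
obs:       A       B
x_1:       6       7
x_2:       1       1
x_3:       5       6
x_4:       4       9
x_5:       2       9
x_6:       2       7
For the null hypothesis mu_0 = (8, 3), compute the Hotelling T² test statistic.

Step 1 — sample mean vector:
  mean(A) = (6 + 1 + 5 + 4 + 2 + 2) / 6 = 20/6 = 3.3333
  mean(B) = (7 + 1 + 6 + 9 + 9 + 7) / 6 = 39/6 = 6.5
  x̄ = (3.3333, 6.5),  deviation x̄ - mu_0 = (3.3333, 6.5) - (8, 3) = (-4.6667, 3.5).

Step 2 — sample covariance matrix, S[i,j] = (1/(n-1)) · Σ_k (x_{k,i} - mean_i) · (x_{k,j} - mean_j), divisor n-1 = 5:
  S[A,A] = ((2.6667)·(2.6667) + (-2.3333)·(-2.3333) + (1.6667)·(1.6667) + (0.6667)·(0.6667) + (-1.3333)·(-1.3333) + (-1.3333)·(-1.3333)) / 5 = 19.3333/5 = 3.8667
  S[A,B] = ((2.6667)·(0.5) + (-2.3333)·(-5.5) + (1.6667)·(-0.5) + (0.6667)·(2.5) + (-1.3333)·(2.5) + (-1.3333)·(0.5)) / 5 = 11/5 = 2.2
  S[B,B] = ((0.5)·(0.5) + (-5.5)·(-5.5) + (-0.5)·(-0.5) + (2.5)·(2.5) + (2.5)·(2.5) + (0.5)·(0.5)) / 5 = 43.5/5 = 8.7
  S = [[3.8667, 2.2],
 [2.2, 8.7]].

Step 3 — invert S. det(S) = 3.8667·8.7 - (2.2)² = 28.8.
  S^{-1} = (1/det) · [[d, -b], [-b, a]] = [[0.3021, -0.0764],
 [-0.0764, 0.1343]].

Step 4 — quadratic form (x̄ - mu_0)^T · S^{-1} · (x̄ - mu_0):
  S^{-1} · (x̄ - mu_0) = (-1.6771, 0.8264),
  (x̄ - mu_0)^T · [...] = (-4.6667)·(-1.6771) + (3.5)·(0.8264) = 10.7188.

Step 5 — scale by n: T² = 6 · 10.7188 = 64.3125.

T² ≈ 64.3125


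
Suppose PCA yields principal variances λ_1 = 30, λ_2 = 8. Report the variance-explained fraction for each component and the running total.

Step 1 — total variance = trace(Sigma) = Σ λ_i = 30 + 8 = 38.

Step 2 — fraction explained by component i = λ_i / Σ λ:
  PC1: 30/38 = 0.7895
  PC2: 8/38 = 0.2105

Step 3 — cumulative fraction after k components = (λ_1 + ... + λ_k) / Σ λ:
  k = 1: 30/38 = 0.7895
  k = 2: (30 + 8)/38 = 38/38 = 1

Summary (fraction, with percent):

explained: PC1 0.7895 (78.95%), PC2 0.2105 (21.05%);  cumulative: 0.7895, 1


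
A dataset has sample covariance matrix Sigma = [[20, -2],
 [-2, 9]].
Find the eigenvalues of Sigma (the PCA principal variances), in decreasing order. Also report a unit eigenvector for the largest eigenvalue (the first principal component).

Step 1 — characteristic polynomial of 2×2 Sigma:
  det(Sigma - λI) = λ² - trace · λ + det = 0.
  trace = 20 + 9 = 29, det = 20·9 - (-2)² = 176.
Step 2 — discriminant:
  Δ = trace² - 4·det = 841 - 704 = 137.
Step 3 — eigenvalues:
  λ = (trace ± √Δ)/2 = (29 ± 11.7047)/2,
  λ_1 = 20.3523,  λ_2 = 8.6477.

Step 4 — unit eigenvector for λ_1: solve (Sigma - λ_1 I)v = 0. First row:
  (20 - 20.3523)·v_x + (-2)·v_y = 0, i.e. (-0.3523)·v_x + (-2)·v_y = 0,
  so v ∝ (b, λ_1 - a) = (-2, 0.3523); multiply by -1 so the first entry is positive: u = (2, -0.3523).
  ||u|| = √((2)² + (-0.3523)²) = √(4.1242) ≈ 2.0308,
  v_1 = u/||u|| ≈ (0.9848, -0.1735) (||v_1|| = 1).

λ_1 = 20.3523,  λ_2 = 8.6477;  v_1 ≈ (0.9848, -0.1735)


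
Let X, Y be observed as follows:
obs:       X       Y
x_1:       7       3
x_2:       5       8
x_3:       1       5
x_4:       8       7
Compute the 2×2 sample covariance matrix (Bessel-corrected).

Step 1 — column means:
  mean(X) = (7 + 5 + 1 + 8) / 4 = 21/4 = 5.25
  mean(Y) = (3 + 8 + 5 + 7) / 4 = 23/4 = 5.75

Step 2 — sample covariance S[i,j] = (1/(n-1)) · Σ_k (x_{k,i} - mean_i) · (x_{k,j} - mean_j), with n-1 = 3.
  S[X,X] = ((1.75)·(1.75) + (-0.25)·(-0.25) + (-4.25)·(-4.25) + (2.75)·(2.75)) / 3 = 28.75/3 = 9.5833
  S[X,Y] = ((1.75)·(-2.75) + (-0.25)·(2.25) + (-4.25)·(-0.75) + (2.75)·(1.25)) / 3 = 1.25/3 = 0.4167
  S[Y,Y] = ((-2.75)·(-2.75) + (2.25)·(2.25) + (-0.75)·(-0.75) + (1.25)·(1.25)) / 3 = 14.75/3 = 4.9167

S is symmetric (S[j,i] = S[i,j]). Assembling:

S = [[9.5833, 0.4167],
 [0.4167, 4.9167]]


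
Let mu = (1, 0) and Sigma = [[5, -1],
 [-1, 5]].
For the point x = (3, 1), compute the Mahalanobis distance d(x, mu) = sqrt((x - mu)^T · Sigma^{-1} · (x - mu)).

Step 1 — centre the observation: (x - mu) = (2, 1).

Step 2 — invert Sigma. det(Sigma) = 5·5 - (-1)² = 24.
  Sigma^{-1} = (1/det) · [[d, -b], [-b, a]] = [[0.2083, 0.0417],
 [0.0417, 0.2083]].

Step 3 — form the quadratic (x - mu)^T · Sigma^{-1} · (x - mu):
  Sigma^{-1} · (x - mu) = (0.4583, 0.2917).
  (x - mu)^T · [Sigma^{-1} · (x - mu)] = (2)·(0.4583) + (1)·(0.2917) = 1.2083.

Step 4 — take square root: d = √(1.2083) ≈ 1.0992.

d(x, mu) = √(1.2083) ≈ 1.0992


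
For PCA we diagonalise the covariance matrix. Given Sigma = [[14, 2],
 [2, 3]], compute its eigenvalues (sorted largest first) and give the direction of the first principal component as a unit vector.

Step 1 — characteristic polynomial of 2×2 Sigma:
  det(Sigma - λI) = λ² - trace · λ + det = 0.
  trace = 14 + 3 = 17, det = 14·3 - (2)² = 38.
Step 2 — discriminant:
  Δ = trace² - 4·det = 289 - 152 = 137.
Step 3 — eigenvalues:
  λ = (trace ± √Δ)/2 = (17 ± 11.7047)/2,
  λ_1 = 14.3523,  λ_2 = 2.6477.

Step 4 — unit eigenvector for λ_1: solve (Sigma - λ_1 I)v = 0. First row:
  (14 - 14.3523)·v_x + (2)·v_y = 0, i.e. (-0.3523)·v_x + (2)·v_y = 0,
  so v ∝ (b, λ_1 - a) = (2, 0.3523) = u.
  ||u|| = √((2)² + (0.3523)²) = √(4.1242) ≈ 2.0308,
  v_1 = u/||u|| ≈ (0.9848, 0.1735) (||v_1|| = 1).

λ_1 = 14.3523,  λ_2 = 2.6477;  v_1 ≈ (0.9848, 0.1735)


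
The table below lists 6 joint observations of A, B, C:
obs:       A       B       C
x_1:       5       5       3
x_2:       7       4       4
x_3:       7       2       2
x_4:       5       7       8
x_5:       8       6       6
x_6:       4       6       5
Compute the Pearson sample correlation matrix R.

Step 1 — column means:
  mean(A) = (5 + 7 + 7 + 5 + 8 + 4) / 6 = 36/6 = 6
  mean(B) = (5 + 4 + 2 + 7 + 6 + 6) / 6 = 30/6 = 5
  mean(C) = (3 + 4 + 2 + 8 + 6 + 5) / 6 = 28/6 = 4.6667

Step 2 — sample variances and covariances s[i,j] = (1/(n-1)) · Σ_k (x_{k,i} - mean_i) · (x_{k,j} - mean_j), with n-1 = 5:
  s[A,A] = ((-1)·(-1) + (1)·(1) + (1)·(1) + (-1)·(-1) + (2)·(2) + (-2)·(-2)) / 5 = 12/5 = 2.4
  s[A,B] = ((-1)·(0) + (1)·(-1) + (1)·(-3) + (-1)·(2) + (2)·(1) + (-2)·(1)) / 5 = -6/5 = -1.2
  s[A,C] = ((-1)·(-1.6667) + (1)·(-0.6667) + (1)·(-2.6667) + (-1)·(3.3333) + (2)·(1.3333) + (-2)·(0.3333)) / 5 = -3/5 = -0.6
  s[B,B] = ((0)·(0) + (-1)·(-1) + (-3)·(-3) + (2)·(2) + (1)·(1) + (1)·(1)) / 5 = 16/5 = 3.2
  s[B,C] = ((0)·(-1.6667) + (-1)·(-0.6667) + (-3)·(-2.6667) + (2)·(3.3333) + (1)·(1.3333) + (1)·(0.3333)) / 5 = 17/5 = 3.4
  s[C,C] = ((-1.6667)·(-1.6667) + (-0.6667)·(-0.6667) + (-2.6667)·(-2.6667) + (3.3333)·(3.3333) + (1.3333)·(1.3333) + (0.3333)·(0.3333)) / 5 = 23.3333/5 = 4.6667
  Sample standard deviations s_i = √(s[i,i]):
  s(A) = √(2.4) = 1.5492
  s(B) = √(3.2) = 1.7889
  s(C) = √(4.6667) = 2.1602

Step 3 — r_{ij} = s_{ij} / (s_i · s_j):
  r[A,A] = 1 (diagonal).
  r[A,B] = -1.2 / (1.5492 · 1.7889) = -1.2 / 2.7713 = -0.433
  r[A,C] = -0.6 / (1.5492 · 2.1602) = -0.6 / 3.3466 = -0.1793
  r[B,B] = 1 (diagonal).
  r[B,C] = 3.4 / (1.7889 · 2.1602) = 3.4 / 3.8644 = 0.8798
  r[C,C] = 1 (diagonal).

R is symmetric with unit diagonal. Assembling:

R = [[1, -0.433, -0.1793],
 [-0.433, 1, 0.8798],
 [-0.1793, 0.8798, 1]]


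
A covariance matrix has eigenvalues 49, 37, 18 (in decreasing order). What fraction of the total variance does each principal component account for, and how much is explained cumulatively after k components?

Step 1 — total variance = trace(Sigma) = Σ λ_i = 49 + 37 + 18 = 104.

Step 2 — fraction explained by component i = λ_i / Σ λ:
  PC1: 49/104 = 0.4712
  PC2: 37/104 = 0.3558
  PC3: 18/104 = 0.1731

Step 3 — cumulative fraction after k components = (λ_1 + ... + λ_k) / Σ λ:
  k = 1: 49/104 = 0.4712
  k = 2: (49 + 37)/104 = 86/104 = 0.8269
  k = 3: (49 + 37 + 18)/104 = 104/104 = 1

Summary (fraction, with percent):

explained: PC1 0.4712 (47.12%), PC2 0.3558 (35.58%), PC3 0.1731 (17.31%);  cumulative: 0.4712, 0.8269, 1


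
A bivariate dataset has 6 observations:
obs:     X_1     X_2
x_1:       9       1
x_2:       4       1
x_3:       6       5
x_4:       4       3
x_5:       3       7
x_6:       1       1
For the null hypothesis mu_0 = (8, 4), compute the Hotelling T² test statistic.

Step 1 — sample mean vector:
  mean(X_1) = (9 + 4 + 6 + 4 + 3 + 1) / 6 = 27/6 = 4.5
  mean(X_2) = (1 + 1 + 5 + 3 + 7 + 1) / 6 = 18/6 = 3
  x̄ = (4.5, 3),  deviation x̄ - mu_0 = (4.5, 3) - (8, 4) = (-3.5, -1).

Step 2 — sample covariance matrix, S[i,j] = (1/(n-1)) · Σ_k (x_{k,i} - mean_i) · (x_{k,j} - mean_j), divisor n-1 = 5:
  S[X_1,X_1] = ((4.5)·(4.5) + (-0.5)·(-0.5) + (1.5)·(1.5) + (-0.5)·(-0.5) + (-1.5)·(-1.5) + (-3.5)·(-3.5)) / 5 = 37.5/5 = 7.5
  S[X_1,X_2] = ((4.5)·(-2) + (-0.5)·(-2) + (1.5)·(2) + (-0.5)·(0) + (-1.5)·(4) + (-3.5)·(-2)) / 5 = -4/5 = -0.8
  S[X_2,X_2] = ((-2)·(-2) + (-2)·(-2) + (2)·(2) + (0)·(0) + (4)·(4) + (-2)·(-2)) / 5 = 32/5 = 6.4
  S = [[7.5, -0.8],
 [-0.8, 6.4]].

Step 3 — invert S. det(S) = 7.5·6.4 - (-0.8)² = 47.36.
  S^{-1} = (1/det) · [[d, -b], [-b, a]] = [[0.1351, 0.0169],
 [0.0169, 0.1584]].

Step 4 — quadratic form (x̄ - mu_0)^T · S^{-1} · (x̄ - mu_0):
  S^{-1} · (x̄ - mu_0) = (-0.4899, -0.2175),
  (x̄ - mu_0)^T · [...] = (-3.5)·(-0.4899) + (-1)·(-0.2175) = 1.932.

Step 5 — scale by n: T² = 6 · 1.932 = 11.5921.

T² ≈ 11.5921


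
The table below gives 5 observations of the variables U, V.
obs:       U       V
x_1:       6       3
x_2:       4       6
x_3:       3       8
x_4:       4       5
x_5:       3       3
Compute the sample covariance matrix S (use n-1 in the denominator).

Step 1 — column means:
  mean(U) = (6 + 4 + 3 + 4 + 3) / 5 = 20/5 = 4
  mean(V) = (3 + 6 + 8 + 5 + 3) / 5 = 25/5 = 5

Step 2 — sample covariance S[i,j] = (1/(n-1)) · Σ_k (x_{k,i} - mean_i) · (x_{k,j} - mean_j), with n-1 = 4.
  S[U,U] = ((2)·(2) + (0)·(0) + (-1)·(-1) + (0)·(0) + (-1)·(-1)) / 4 = 6/4 = 1.5
  S[U,V] = ((2)·(-2) + (0)·(1) + (-1)·(3) + (0)·(0) + (-1)·(-2)) / 4 = -5/4 = -1.25
  S[V,V] = ((-2)·(-2) + (1)·(1) + (3)·(3) + (0)·(0) + (-2)·(-2)) / 4 = 18/4 = 4.5

S is symmetric (S[j,i] = S[i,j]). Assembling:

S = [[1.5, -1.25],
 [-1.25, 4.5]]


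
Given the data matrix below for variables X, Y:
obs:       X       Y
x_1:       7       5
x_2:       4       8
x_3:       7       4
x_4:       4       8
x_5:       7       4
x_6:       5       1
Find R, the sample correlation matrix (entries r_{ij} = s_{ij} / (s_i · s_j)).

Step 1 — column means:
  mean(X) = (7 + 4 + 7 + 4 + 7 + 5) / 6 = 34/6 = 5.6667
  mean(Y) = (5 + 8 + 4 + 8 + 4 + 1) / 6 = 30/6 = 5

Step 2 — sample variances and covariances s[i,j] = (1/(n-1)) · Σ_k (x_{k,i} - mean_i) · (x_{k,j} - mean_j), with n-1 = 5:
  s[X,X] = ((1.3333)·(1.3333) + (-1.6667)·(-1.6667) + (1.3333)·(1.3333) + (-1.6667)·(-1.6667) + (1.3333)·(1.3333) + (-0.6667)·(-0.6667)) / 5 = 11.3333/5 = 2.2667
  s[X,Y] = ((1.3333)·(0) + (-1.6667)·(3) + (1.3333)·(-1) + (-1.6667)·(3) + (1.3333)·(-1) + (-0.6667)·(-4)) / 5 = -10/5 = -2
  s[Y,Y] = ((0)·(0) + (3)·(3) + (-1)·(-1) + (3)·(3) + (-1)·(-1) + (-4)·(-4)) / 5 = 36/5 = 7.2
  Sample standard deviations s_i = √(s[i,i]):
  s(X) = √(2.2667) = 1.5055
  s(Y) = √(7.2) = 2.6833

Step 3 — r_{ij} = s_{ij} / (s_i · s_j):
  r[X,X] = 1 (diagonal).
  r[X,Y] = -2 / (1.5055 · 2.6833) = -2 / 4.0398 = -0.4951
  r[Y,Y] = 1 (diagonal).

R is symmetric with unit diagonal. Assembling:

R = [[1, -0.4951],
 [-0.4951, 1]]


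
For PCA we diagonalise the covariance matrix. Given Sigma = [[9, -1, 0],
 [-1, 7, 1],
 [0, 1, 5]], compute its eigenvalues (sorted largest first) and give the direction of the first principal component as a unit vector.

Step 1 — characteristic polynomial p(λ) = det(λI - Sigma) = λ³ - tr·λ² + c_1·λ - det, where tr = trace, c_1 = sum of the principal 2×2 minors, det = det(Sigma):
  tr = 9 + 7 + 5 = 21,
  c_1 = (9·7 - (-1)²) + (9·5 - (0)²) + (7·5 - (1)²) = 62 + 45 + 34 = 141,
  det = 9·(7·5 - (1)²) - (-1)·((-1)·5 - (1)·(0)) + (0)·((-1)·(1) - 7·(0)) = 9·(34) - (-1)·(-5) + (0)·(-1) = 301.
  So p(λ) = λ³ - 21λ² + 141λ - 301.
Step 2 — look for an integer root (rational root theorem: any rational root is an integer divisor of 301). Testing λ = 7:
  p(7) = 343 - 1029 + 987 - 301 = 0  ✓
  Dividing out (λ - 7): p(λ) = (λ - 7)(λ² - 14λ + 43).
Step 3 — remaining eigenvalues from the quadratic λ² - 14λ + 43 = 0:
  Δ = 14² - 4·43 = 196 - 172 = 24,  λ = (14 ± √24)/2 = (14 ± 4.899)/2 ≈ 9.4495 or 4.5505.
  Sorted: λ_1 = 9.4495,  λ_2 = 7,  λ_3 = 4.5505  (check: sum = 21 = tr ✓).

Step 4 — unit eigenvector for λ_1 ≈ 9.4495: v spans the null space of (Sigma - λ_1 I), whose rows are
  r_1 = (-0.4495, -1, 0),  r_2 = (-1, -2.4495, 1),  r_3 = (0, 1, -4.4495).
  v is orthogonal to every row, so take v ∝ r_1 × r_2 = ((-1)·(1) - (0)·(-2.4495), (0)·(-1) - (-0.4495)·(1), (-0.4495)·(-2.4495) - (-1)·(-1)) ≈ (-1, 0.4495, 0.101).
  Rescale (multiply by -1 so the first nonzero entry is positive): u = (1, -0.4495, -0.101).
  ||u|| = √((1)² + (-0.4495)² + (-0.101)²) = √(1.2122) ≈ 1.101,  v_1 = u/||u|| ≈ (0.9082, -0.4082, -0.0918) (||v_1|| = 1).

λ_1 = 9.4495,  λ_2 = 7,  λ_3 = 4.5505;  v_1 ≈ (0.9082, -0.4082, -0.0918)


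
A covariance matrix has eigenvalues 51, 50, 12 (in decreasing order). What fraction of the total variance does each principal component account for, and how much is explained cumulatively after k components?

Step 1 — total variance = trace(Sigma) = Σ λ_i = 51 + 50 + 12 = 113.

Step 2 — fraction explained by component i = λ_i / Σ λ:
  PC1: 51/113 = 0.4513
  PC2: 50/113 = 0.4425
  PC3: 12/113 = 0.1062

Step 3 — cumulative fraction after k components = (λ_1 + ... + λ_k) / Σ λ:
  k = 1: 51/113 = 0.4513
  k = 2: (51 + 50)/113 = 101/113 = 0.8938
  k = 3: (51 + 50 + 12)/113 = 113/113 = 1

Summary (fraction, with percent):

explained: PC1 0.4513 (45.13%), PC2 0.4425 (44.25%), PC3 0.1062 (10.62%);  cumulative: 0.4513, 0.8938, 1


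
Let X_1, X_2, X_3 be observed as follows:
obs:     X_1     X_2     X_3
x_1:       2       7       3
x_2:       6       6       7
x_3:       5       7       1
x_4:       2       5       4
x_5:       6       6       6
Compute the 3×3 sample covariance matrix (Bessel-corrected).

Step 1 — column means:
  mean(X_1) = (2 + 6 + 5 + 2 + 6) / 5 = 21/5 = 4.2
  mean(X_2) = (7 + 6 + 7 + 5 + 6) / 5 = 31/5 = 6.2
  mean(X_3) = (3 + 7 + 1 + 4 + 6) / 5 = 21/5 = 4.2

Step 2 — sample covariance S[i,j] = (1/(n-1)) · Σ_k (x_{k,i} - mean_i) · (x_{k,j} - mean_j), with n-1 = 4.
  S[X_1,X_1] = ((-2.2)·(-2.2) + (1.8)·(1.8) + (0.8)·(0.8) + (-2.2)·(-2.2) + (1.8)·(1.8)) / 4 = 16.8/4 = 4.2
  S[X_1,X_2] = ((-2.2)·(0.8) + (1.8)·(-0.2) + (0.8)·(0.8) + (-2.2)·(-1.2) + (1.8)·(-0.2)) / 4 = 0.8/4 = 0.2
  S[X_1,X_3] = ((-2.2)·(-1.2) + (1.8)·(2.8) + (0.8)·(-3.2) + (-2.2)·(-0.2) + (1.8)·(1.8)) / 4 = 8.8/4 = 2.2
  S[X_2,X_2] = ((0.8)·(0.8) + (-0.2)·(-0.2) + (0.8)·(0.8) + (-1.2)·(-1.2) + (-0.2)·(-0.2)) / 4 = 2.8/4 = 0.7
  S[X_2,X_3] = ((0.8)·(-1.2) + (-0.2)·(2.8) + (0.8)·(-3.2) + (-1.2)·(-0.2) + (-0.2)·(1.8)) / 4 = -4.2/4 = -1.05
  S[X_3,X_3] = ((-1.2)·(-1.2) + (2.8)·(2.8) + (-3.2)·(-3.2) + (-0.2)·(-0.2) + (1.8)·(1.8)) / 4 = 22.8/4 = 5.7

S is symmetric (S[j,i] = S[i,j]). Assembling:

S = [[4.2, 0.2, 2.2],
 [0.2, 0.7, -1.05],
 [2.2, -1.05, 5.7]]


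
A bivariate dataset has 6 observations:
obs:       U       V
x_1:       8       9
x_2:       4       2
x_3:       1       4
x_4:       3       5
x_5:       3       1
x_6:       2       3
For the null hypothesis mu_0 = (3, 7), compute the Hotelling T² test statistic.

Step 1 — sample mean vector:
  mean(U) = (8 + 4 + 1 + 3 + 3 + 2) / 6 = 21/6 = 3.5
  mean(V) = (9 + 2 + 4 + 5 + 1 + 3) / 6 = 24/6 = 4
  x̄ = (3.5, 4),  deviation x̄ - mu_0 = (3.5, 4) - (3, 7) = (0.5, -3).

Step 2 — sample covariance matrix, S[i,j] = (1/(n-1)) · Σ_k (x_{k,i} - mean_i) · (x_{k,j} - mean_j), divisor n-1 = 5:
  S[U,U] = ((4.5)·(4.5) + (0.5)·(0.5) + (-2.5)·(-2.5) + (-0.5)·(-0.5) + (-0.5)·(-0.5) + (-1.5)·(-1.5)) / 5 = 29.5/5 = 5.9
  S[U,V] = ((4.5)·(5) + (0.5)·(-2) + (-2.5)·(0) + (-0.5)·(1) + (-0.5)·(-3) + (-1.5)·(-1)) / 5 = 24/5 = 4.8
  S[V,V] = ((5)·(5) + (-2)·(-2) + (0)·(0) + (1)·(1) + (-3)·(-3) + (-1)·(-1)) / 5 = 40/5 = 8
  S = [[5.9, 4.8],
 [4.8, 8]].

Step 3 — invert S. det(S) = 5.9·8 - (4.8)² = 24.16.
  S^{-1} = (1/det) · [[d, -b], [-b, a]] = [[0.3311, -0.1987],
 [-0.1987, 0.2442]].

Step 4 — quadratic form (x̄ - mu_0)^T · S^{-1} · (x̄ - mu_0):
  S^{-1} · (x̄ - mu_0) = (0.7616, -0.832),
  (x̄ - mu_0)^T · [...] = (0.5)·(0.7616) + (-3)·(-0.832) = 2.8767.

Step 5 — scale by n: T² = 6 · 2.8767 = 17.2599.

T² ≈ 17.2599


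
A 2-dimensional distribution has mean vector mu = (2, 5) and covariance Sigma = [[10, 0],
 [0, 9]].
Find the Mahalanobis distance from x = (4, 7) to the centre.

Step 1 — centre the observation: (x - mu) = (2, 2).

Step 2 — invert Sigma. det(Sigma) = 10·9 - (0)² = 90.
  Sigma^{-1} = (1/det) · [[d, -b], [-b, a]] = [[0.1, 0],
 [0, 0.1111]].

Step 3 — form the quadratic (x - mu)^T · Sigma^{-1} · (x - mu):
  Sigma^{-1} · (x - mu) = (0.2, 0.2222).
  (x - mu)^T · [Sigma^{-1} · (x - mu)] = (2)·(0.2) + (2)·(0.2222) = 0.8444.

Step 4 — take square root: d = √(0.8444) ≈ 0.9189.

d(x, mu) = √(0.8444) ≈ 0.9189


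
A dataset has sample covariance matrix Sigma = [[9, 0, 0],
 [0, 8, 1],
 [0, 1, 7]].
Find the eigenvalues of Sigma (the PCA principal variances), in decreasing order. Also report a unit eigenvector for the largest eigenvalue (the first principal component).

Step 1 — characteristic polynomial p(λ) = det(λI - Sigma) = λ³ - tr·λ² + c_1·λ - det, where tr = trace, c_1 = sum of the principal 2×2 minors, det = det(Sigma):
  tr = 9 + 8 + 7 = 24,
  c_1 = (9·8 - (0)²) + (9·7 - (0)²) + (8·7 - (1)²) = 72 + 63 + 55 = 190,
  det = 9·(8·7 - (1)²) - (0)·((0)·7 - (1)·(0)) + (0)·((0)·(1) - 8·(0)) = 9·(55) - (0)·(0) + (0)·(0) = 495.
  So p(λ) = λ³ - 24λ² + 190λ - 495.
Step 2 — look for an integer root (rational root theorem: any rational root is an integer divisor of 495). Testing λ = 9:
  p(9) = 729 - 1944 + 1710 - 495 = 0  ✓
  Dividing out (λ - 9): p(λ) = (λ - 9)(λ² - 15λ + 55).
Step 3 — remaining eigenvalues from the quadratic λ² - 15λ + 55 = 0:
  Δ = 15² - 4·55 = 225 - 220 = 5,  λ = (15 ± √5)/2 = (15 ± 2.2361)/2 ≈ 8.618 or 6.382.
  Sorted: λ_1 = 9,  λ_2 = 8.618,  λ_3 = 6.382  (check: sum = 24 = tr ✓).

Step 4 — unit eigenvector for λ_1 = 9: v spans the null space of (Sigma - λ_1 I), whose rows are
  r_1 = (0, 0, 0),  r_2 = (0, -1, 1),  r_3 = (0, 1, -2).
  v is orthogonal to every row, so take v ∝ r_2 × r_3 = ((-1)·(-2) - (1)·(1), (1)·(0) - (0)·(-2), (0)·(1) - (-1)·(0)) = (1, 0, 0).
  Let u = (1, 0, 0).
  ||u|| = √((1)² + (0)² + (0)²) = √(1) = 1,  v_1 = u/||u|| ≈ (1, 0, 0) (||v_1|| = 1).

λ_1 = 9,  λ_2 = 8.618,  λ_3 = 6.382;  v_1 ≈ (1, 0, 0)


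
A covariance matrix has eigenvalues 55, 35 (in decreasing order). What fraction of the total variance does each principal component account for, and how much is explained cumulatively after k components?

Step 1 — total variance = trace(Sigma) = Σ λ_i = 55 + 35 = 90.

Step 2 — fraction explained by component i = λ_i / Σ λ:
  PC1: 55/90 = 0.6111
  PC2: 35/90 = 0.3889

Step 3 — cumulative fraction after k components = (λ_1 + ... + λ_k) / Σ λ:
  k = 1: 55/90 = 0.6111
  k = 2: (55 + 35)/90 = 90/90 = 1

Summary (fraction, with percent):

explained: PC1 0.6111 (61.11%), PC2 0.3889 (38.89%);  cumulative: 0.6111, 1


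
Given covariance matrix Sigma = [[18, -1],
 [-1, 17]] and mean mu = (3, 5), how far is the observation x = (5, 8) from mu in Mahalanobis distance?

Step 1 — centre the observation: (x - mu) = (2, 3).

Step 2 — invert Sigma. det(Sigma) = 18·17 - (-1)² = 305.
  Sigma^{-1} = (1/det) · [[d, -b], [-b, a]] = [[0.0557, 0.0033],
 [0.0033, 0.059]].

Step 3 — form the quadratic (x - mu)^T · Sigma^{-1} · (x - mu):
  Sigma^{-1} · (x - mu) = (0.1213, 0.1836).
  (x - mu)^T · [Sigma^{-1} · (x - mu)] = (2)·(0.1213) + (3)·(0.1836) = 0.7934.

Step 4 — take square root: d = √(0.7934) ≈ 0.8908.

d(x, mu) = √(0.7934) ≈ 0.8908


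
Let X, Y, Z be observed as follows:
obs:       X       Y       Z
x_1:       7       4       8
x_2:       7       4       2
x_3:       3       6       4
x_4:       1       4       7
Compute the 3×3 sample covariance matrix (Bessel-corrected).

Step 1 — column means:
  mean(X) = (7 + 7 + 3 + 1) / 4 = 18/4 = 4.5
  mean(Y) = (4 + 4 + 6 + 4) / 4 = 18/4 = 4.5
  mean(Z) = (8 + 2 + 4 + 7) / 4 = 21/4 = 5.25

Step 2 — sample covariance S[i,j] = (1/(n-1)) · Σ_k (x_{k,i} - mean_i) · (x_{k,j} - mean_j), with n-1 = 3.
  S[X,X] = ((2.5)·(2.5) + (2.5)·(2.5) + (-1.5)·(-1.5) + (-3.5)·(-3.5)) / 3 = 27/3 = 9
  S[X,Y] = ((2.5)·(-0.5) + (2.5)·(-0.5) + (-1.5)·(1.5) + (-3.5)·(-0.5)) / 3 = -3/3 = -1
  S[X,Z] = ((2.5)·(2.75) + (2.5)·(-3.25) + (-1.5)·(-1.25) + (-3.5)·(1.75)) / 3 = -5.5/3 = -1.8333
  S[Y,Y] = ((-0.5)·(-0.5) + (-0.5)·(-0.5) + (1.5)·(1.5) + (-0.5)·(-0.5)) / 3 = 3/3 = 1
  S[Y,Z] = ((-0.5)·(2.75) + (-0.5)·(-3.25) + (1.5)·(-1.25) + (-0.5)·(1.75)) / 3 = -2.5/3 = -0.8333
  S[Z,Z] = ((2.75)·(2.75) + (-3.25)·(-3.25) + (-1.25)·(-1.25) + (1.75)·(1.75)) / 3 = 22.75/3 = 7.5833

S is symmetric (S[j,i] = S[i,j]). Assembling:

S = [[9, -1, -1.8333],
 [-1, 1, -0.8333],
 [-1.8333, -0.8333, 7.5833]]


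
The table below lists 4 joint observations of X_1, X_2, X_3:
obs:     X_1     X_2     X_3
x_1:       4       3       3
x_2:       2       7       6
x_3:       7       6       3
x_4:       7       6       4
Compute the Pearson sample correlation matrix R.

Step 1 — column means:
  mean(X_1) = (4 + 2 + 7 + 7) / 4 = 20/4 = 5
  mean(X_2) = (3 + 7 + 6 + 6) / 4 = 22/4 = 5.5
  mean(X_3) = (3 + 6 + 3 + 4) / 4 = 16/4 = 4

Step 2 — sample variances and covariances s[i,j] = (1/(n-1)) · Σ_k (x_{k,i} - mean_i) · (x_{k,j} - mean_j), with n-1 = 3:
  s[X_1,X_1] = ((-1)·(-1) + (-3)·(-3) + (2)·(2) + (2)·(2)) / 3 = 18/3 = 6
  s[X_1,X_2] = ((-1)·(-2.5) + (-3)·(1.5) + (2)·(0.5) + (2)·(0.5)) / 3 = 0/3 = 0
  s[X_1,X_3] = ((-1)·(-1) + (-3)·(2) + (2)·(-1) + (2)·(0)) / 3 = -7/3 = -2.3333
  s[X_2,X_2] = ((-2.5)·(-2.5) + (1.5)·(1.5) + (0.5)·(0.5) + (0.5)·(0.5)) / 3 = 9/3 = 3
  s[X_2,X_3] = ((-2.5)·(-1) + (1.5)·(2) + (0.5)·(-1) + (0.5)·(0)) / 3 = 5/3 = 1.6667
  s[X_3,X_3] = ((-1)·(-1) + (2)·(2) + (-1)·(-1) + (0)·(0)) / 3 = 6/3 = 2
  Sample standard deviations s_i = √(s[i,i]):
  s(X_1) = √(6) = 2.4495
  s(X_2) = √(3) = 1.7321
  s(X_3) = √(2) = 1.4142

Step 3 — r_{ij} = s_{ij} / (s_i · s_j):
  r[X_1,X_1] = 1 (diagonal).
  r[X_1,X_2] = 0 / (2.4495 · 1.7321) = 0 / 4.2426 = 0
  r[X_1,X_3] = -2.3333 / (2.4495 · 1.4142) = -2.3333 / 3.4641 = -0.6736
  r[X_2,X_2] = 1 (diagonal).
  r[X_2,X_3] = 1.6667 / (1.7321 · 1.4142) = 1.6667 / 2.4495 = 0.6804
  r[X_3,X_3] = 1 (diagonal).

R is symmetric with unit diagonal. Assembling:

R = [[1, 0, -0.6736],
 [0, 1, 0.6804],
 [-0.6736, 0.6804, 1]]


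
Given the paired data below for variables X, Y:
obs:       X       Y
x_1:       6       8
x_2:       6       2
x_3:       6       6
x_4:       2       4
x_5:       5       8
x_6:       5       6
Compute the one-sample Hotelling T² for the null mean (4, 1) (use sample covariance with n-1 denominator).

Step 1 — sample mean vector:
  mean(X) = (6 + 6 + 6 + 2 + 5 + 5) / 6 = 30/6 = 5
  mean(Y) = (8 + 2 + 6 + 4 + 8 + 6) / 6 = 34/6 = 5.6667
  x̄ = (5, 5.6667),  deviation x̄ - mu_0 = (5, 5.6667) - (4, 1) = (1, 4.6667).

Step 2 — sample covariance matrix, S[i,j] = (1/(n-1)) · Σ_k (x_{k,i} - mean_i) · (x_{k,j} - mean_j), divisor n-1 = 5:
  S[X,X] = ((1)·(1) + (1)·(1) + (1)·(1) + (-3)·(-3) + (0)·(0) + (0)·(0)) / 5 = 12/5 = 2.4
  S[X,Y] = ((1)·(2.3333) + (1)·(-3.6667) + (1)·(0.3333) + (-3)·(-1.6667) + (0)·(2.3333) + (0)·(0.3333)) / 5 = 4/5 = 0.8
  S[Y,Y] = ((2.3333)·(2.3333) + (-3.6667)·(-3.6667) + (0.3333)·(0.3333) + (-1.6667)·(-1.6667) + (2.3333)·(2.3333) + (0.3333)·(0.3333)) / 5 = 27.3333/5 = 5.4667
  S = [[2.4, 0.8],
 [0.8, 5.4667]].

Step 3 — invert S. det(S) = 2.4·5.4667 - (0.8)² = 12.48.
  S^{-1} = (1/det) · [[d, -b], [-b, a]] = [[0.438, -0.0641],
 [-0.0641, 0.1923]].

Step 4 — quadratic form (x̄ - mu_0)^T · S^{-1} · (x̄ - mu_0):
  S^{-1} · (x̄ - mu_0) = (0.1389, 0.8333),
  (x̄ - mu_0)^T · [...] = (1)·(0.1389) + (4.6667)·(0.8333) = 4.0278.

Step 5 — scale by n: T² = 6 · 4.0278 = 24.1667.

T² ≈ 24.1667


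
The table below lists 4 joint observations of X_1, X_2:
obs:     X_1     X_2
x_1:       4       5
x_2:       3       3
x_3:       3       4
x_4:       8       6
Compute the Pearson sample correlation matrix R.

Step 1 — column means:
  mean(X_1) = (4 + 3 + 3 + 8) / 4 = 18/4 = 4.5
  mean(X_2) = (5 + 3 + 4 + 6) / 4 = 18/4 = 4.5

Step 2 — sample variances and covariances s[i,j] = (1/(n-1)) · Σ_k (x_{k,i} - mean_i) · (x_{k,j} - mean_j), with n-1 = 3:
  s[X_1,X_1] = ((-0.5)·(-0.5) + (-1.5)·(-1.5) + (-1.5)·(-1.5) + (3.5)·(3.5)) / 3 = 17/3 = 5.6667
  s[X_1,X_2] = ((-0.5)·(0.5) + (-1.5)·(-1.5) + (-1.5)·(-0.5) + (3.5)·(1.5)) / 3 = 8/3 = 2.6667
  s[X_2,X_2] = ((0.5)·(0.5) + (-1.5)·(-1.5) + (-0.5)·(-0.5) + (1.5)·(1.5)) / 3 = 5/3 = 1.6667
  Sample standard deviations s_i = √(s[i,i]):
  s(X_1) = √(5.6667) = 2.3805
  s(X_2) = √(1.6667) = 1.291

Step 3 — r_{ij} = s_{ij} / (s_i · s_j):
  r[X_1,X_1] = 1 (diagonal).
  r[X_1,X_2] = 2.6667 / (2.3805 · 1.291) = 2.6667 / 3.0732 = 0.8677
  r[X_2,X_2] = 1 (diagonal).

R is symmetric with unit diagonal. Assembling:

R = [[1, 0.8677],
 [0.8677, 1]]


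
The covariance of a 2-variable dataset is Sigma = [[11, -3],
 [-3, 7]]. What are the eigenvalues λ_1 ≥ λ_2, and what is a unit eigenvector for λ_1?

Step 1 — characteristic polynomial of 2×2 Sigma:
  det(Sigma - λI) = λ² - trace · λ + det = 0.
  trace = 11 + 7 = 18, det = 11·7 - (-3)² = 68.
Step 2 — discriminant:
  Δ = trace² - 4·det = 324 - 272 = 52.
Step 3 — eigenvalues:
  λ = (trace ± √Δ)/2 = (18 ± 7.2111)/2,
  λ_1 = 12.6056,  λ_2 = 5.3944.

Step 4 — unit eigenvector for λ_1: solve (Sigma - λ_1 I)v = 0. First row:
  (11 - 12.6056)·v_x + (-3)·v_y = 0, i.e. (-1.6056)·v_x + (-3)·v_y = 0,
  so v ∝ (b, λ_1 - a) = (-3, 1.6056); multiply by -1 so the first entry is positive: u = (3, -1.6056).
  ||u|| = √((3)² + (-1.6056)²) = √(11.5778) ≈ 3.4026,
  v_1 = u/||u|| ≈ (0.8817, -0.4719) (||v_1|| = 1).

λ_1 = 12.6056,  λ_2 = 5.3944;  v_1 ≈ (0.8817, -0.4719)


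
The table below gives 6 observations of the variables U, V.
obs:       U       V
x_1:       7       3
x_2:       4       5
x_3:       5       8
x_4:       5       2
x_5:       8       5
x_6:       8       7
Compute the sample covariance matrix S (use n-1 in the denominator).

Step 1 — column means:
  mean(U) = (7 + 4 + 5 + 5 + 8 + 8) / 6 = 37/6 = 6.1667
  mean(V) = (3 + 5 + 8 + 2 + 5 + 7) / 6 = 30/6 = 5

Step 2 — sample covariance S[i,j] = (1/(n-1)) · Σ_k (x_{k,i} - mean_i) · (x_{k,j} - mean_j), with n-1 = 5.
  S[U,U] = ((0.8333)·(0.8333) + (-2.1667)·(-2.1667) + (-1.1667)·(-1.1667) + (-1.1667)·(-1.1667) + (1.8333)·(1.8333) + (1.8333)·(1.8333)) / 5 = 14.8333/5 = 2.9667
  S[U,V] = ((0.8333)·(-2) + (-2.1667)·(0) + (-1.1667)·(3) + (-1.1667)·(-3) + (1.8333)·(0) + (1.8333)·(2)) / 5 = 2/5 = 0.4
  S[V,V] = ((-2)·(-2) + (0)·(0) + (3)·(3) + (-3)·(-3) + (0)·(0) + (2)·(2)) / 5 = 26/5 = 5.2

S is symmetric (S[j,i] = S[i,j]). Assembling:

S = [[2.9667, 0.4],
 [0.4, 5.2]]


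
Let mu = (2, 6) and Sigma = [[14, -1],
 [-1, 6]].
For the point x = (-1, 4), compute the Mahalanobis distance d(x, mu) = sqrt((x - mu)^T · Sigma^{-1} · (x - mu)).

Step 1 — centre the observation: (x - mu) = (-3, -2).

Step 2 — invert Sigma. det(Sigma) = 14·6 - (-1)² = 83.
  Sigma^{-1} = (1/det) · [[d, -b], [-b, a]] = [[0.0723, 0.012],
 [0.012, 0.1687]].

Step 3 — form the quadratic (x - mu)^T · Sigma^{-1} · (x - mu):
  Sigma^{-1} · (x - mu) = (-0.241, -0.3735).
  (x - mu)^T · [Sigma^{-1} · (x - mu)] = (-3)·(-0.241) + (-2)·(-0.3735) = 1.4699.

Step 4 — take square root: d = √(1.4699) ≈ 1.2124.

d(x, mu) = √(1.4699) ≈ 1.2124


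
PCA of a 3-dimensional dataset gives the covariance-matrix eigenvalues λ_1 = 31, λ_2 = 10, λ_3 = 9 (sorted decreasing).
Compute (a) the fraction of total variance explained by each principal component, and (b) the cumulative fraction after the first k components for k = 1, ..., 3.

Step 1 — total variance = trace(Sigma) = Σ λ_i = 31 + 10 + 9 = 50.

Step 2 — fraction explained by component i = λ_i / Σ λ:
  PC1: 31/50 = 0.62
  PC2: 10/50 = 0.2
  PC3: 9/50 = 0.18

Step 3 — cumulative fraction after k components = (λ_1 + ... + λ_k) / Σ λ:
  k = 1: 31/50 = 0.62
  k = 2: (31 + 10)/50 = 41/50 = 0.82
  k = 3: (31 + 10 + 9)/50 = 50/50 = 1

Summary (fraction, with percent):

explained: PC1 0.62 (62%), PC2 0.2 (20%), PC3 0.18 (18%);  cumulative: 0.62, 0.82, 1


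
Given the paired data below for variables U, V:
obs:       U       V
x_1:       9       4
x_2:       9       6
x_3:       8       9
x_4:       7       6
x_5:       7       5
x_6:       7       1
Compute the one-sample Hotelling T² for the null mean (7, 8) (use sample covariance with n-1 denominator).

Step 1 — sample mean vector:
  mean(U) = (9 + 9 + 8 + 7 + 7 + 7) / 6 = 47/6 = 7.8333
  mean(V) = (4 + 6 + 9 + 6 + 5 + 1) / 6 = 31/6 = 5.1667
  x̄ = (7.8333, 5.1667),  deviation x̄ - mu_0 = (7.8333, 5.1667) - (7, 8) = (0.8333, -2.8333).

Step 2 — sample covariance matrix, S[i,j] = (1/(n-1)) · Σ_k (x_{k,i} - mean_i) · (x_{k,j} - mean_j), divisor n-1 = 5:
  S[U,U] = ((1.1667)·(1.1667) + (1.1667)·(1.1667) + (0.1667)·(0.1667) + (-0.8333)·(-0.8333) + (-0.8333)·(-0.8333) + (-0.8333)·(-0.8333)) / 5 = 4.8333/5 = 0.9667
  S[U,V] = ((1.1667)·(-1.1667) + (1.1667)·(0.8333) + (0.1667)·(3.8333) + (-0.8333)·(0.8333) + (-0.8333)·(-0.1667) + (-0.8333)·(-4.1667)) / 5 = 3.1667/5 = 0.6333
  S[V,V] = ((-1.1667)·(-1.1667) + (0.8333)·(0.8333) + (3.8333)·(3.8333) + (0.8333)·(0.8333) + (-0.1667)·(-0.1667) + (-4.1667)·(-4.1667)) / 5 = 34.8333/5 = 6.9667
  S = [[0.9667, 0.6333],
 [0.6333, 6.9667]].

Step 3 — invert S. det(S) = 0.9667·6.9667 - (0.6333)² = 6.3333.
  S^{-1} = (1/det) · [[d, -b], [-b, a]] = [[1.1, -0.1],
 [-0.1, 0.1526]].

Step 4 — quadratic form (x̄ - mu_0)^T · S^{-1} · (x̄ - mu_0):
  S^{-1} · (x̄ - mu_0) = (1.2, -0.5158),
  (x̄ - mu_0)^T · [...] = (0.8333)·(1.2) + (-2.8333)·(-0.5158) = 2.4614.

Step 5 — scale by n: T² = 6 · 2.4614 = 14.7684.

T² ≈ 14.7684


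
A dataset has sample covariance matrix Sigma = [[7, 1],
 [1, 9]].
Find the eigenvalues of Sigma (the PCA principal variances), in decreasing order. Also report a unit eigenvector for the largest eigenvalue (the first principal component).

Step 1 — characteristic polynomial of 2×2 Sigma:
  det(Sigma - λI) = λ² - trace · λ + det = 0.
  trace = 7 + 9 = 16, det = 7·9 - (1)² = 62.
Step 2 — discriminant:
  Δ = trace² - 4·det = 256 - 248 = 8.
Step 3 — eigenvalues:
  λ = (trace ± √Δ)/2 = (16 ± 2.8284)/2,
  λ_1 = 9.4142,  λ_2 = 6.5858.

Step 4 — unit eigenvector for λ_1: solve (Sigma - λ_1 I)v = 0. First row:
  (7 - 9.4142)·v_x + (1)·v_y = 0, i.e. (-2.4142)·v_x + (1)·v_y = 0,
  so v ∝ (b, λ_1 - a) = (1, 2.4142) = u.
  ||u|| = √((1)² + (2.4142)²) = √(6.8284) ≈ 2.6131,
  v_1 = u/||u|| ≈ (0.3827, 0.9239) (||v_1|| = 1).

λ_1 = 9.4142,  λ_2 = 6.5858;  v_1 ≈ (0.3827, 0.9239)


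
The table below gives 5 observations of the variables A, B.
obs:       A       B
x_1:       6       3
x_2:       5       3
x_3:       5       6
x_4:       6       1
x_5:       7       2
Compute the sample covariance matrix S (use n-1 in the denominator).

Step 1 — column means:
  mean(A) = (6 + 5 + 5 + 6 + 7) / 5 = 29/5 = 5.8
  mean(B) = (3 + 3 + 6 + 1 + 2) / 5 = 15/5 = 3

Step 2 — sample covariance S[i,j] = (1/(n-1)) · Σ_k (x_{k,i} - mean_i) · (x_{k,j} - mean_j), with n-1 = 4.
  S[A,A] = ((0.2)·(0.2) + (-0.8)·(-0.8) + (-0.8)·(-0.8) + (0.2)·(0.2) + (1.2)·(1.2)) / 4 = 2.8/4 = 0.7
  S[A,B] = ((0.2)·(0) + (-0.8)·(0) + (-0.8)·(3) + (0.2)·(-2) + (1.2)·(-1)) / 4 = -4/4 = -1
  S[B,B] = ((0)·(0) + (0)·(0) + (3)·(3) + (-2)·(-2) + (-1)·(-1)) / 4 = 14/4 = 3.5

S is symmetric (S[j,i] = S[i,j]). Assembling:

S = [[0.7, -1],
 [-1, 3.5]]


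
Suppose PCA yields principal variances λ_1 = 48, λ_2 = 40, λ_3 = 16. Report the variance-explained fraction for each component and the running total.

Step 1 — total variance = trace(Sigma) = Σ λ_i = 48 + 40 + 16 = 104.

Step 2 — fraction explained by component i = λ_i / Σ λ:
  PC1: 48/104 = 0.4615
  PC2: 40/104 = 0.3846
  PC3: 16/104 = 0.1538

Step 3 — cumulative fraction after k components = (λ_1 + ... + λ_k) / Σ λ:
  k = 1: 48/104 = 0.4615
  k = 2: (48 + 40)/104 = 88/104 = 0.8462
  k = 3: (48 + 40 + 16)/104 = 104/104 = 1

Summary (fraction, with percent):

explained: PC1 0.4615 (46.15%), PC2 0.3846 (38.46%), PC3 0.1538 (15.38%);  cumulative: 0.4615, 0.8462, 1


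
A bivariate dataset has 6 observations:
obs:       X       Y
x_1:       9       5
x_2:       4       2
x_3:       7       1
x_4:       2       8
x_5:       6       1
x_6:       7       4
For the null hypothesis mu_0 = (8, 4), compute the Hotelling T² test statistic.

Step 1 — sample mean vector:
  mean(X) = (9 + 4 + 7 + 2 + 6 + 7) / 6 = 35/6 = 5.8333
  mean(Y) = (5 + 2 + 1 + 8 + 1 + 4) / 6 = 21/6 = 3.5
  x̄ = (5.8333, 3.5),  deviation x̄ - mu_0 = (5.8333, 3.5) - (8, 4) = (-2.1667, -0.5).

Step 2 — sample covariance matrix, S[i,j] = (1/(n-1)) · Σ_k (x_{k,i} - mean_i) · (x_{k,j} - mean_j), divisor n-1 = 5:
  S[X,X] = ((3.1667)·(3.1667) + (-1.8333)·(-1.8333) + (1.1667)·(1.1667) + (-3.8333)·(-3.8333) + (0.1667)·(0.1667) + (1.1667)·(1.1667)) / 5 = 30.8333/5 = 6.1667
  S[X,Y] = ((3.1667)·(1.5) + (-1.8333)·(-1.5) + (1.1667)·(-2.5) + (-3.8333)·(4.5) + (0.1667)·(-2.5) + (1.1667)·(0.5)) / 5 = -12.5/5 = -2.5
  S[Y,Y] = ((1.5)·(1.5) + (-1.5)·(-1.5) + (-2.5)·(-2.5) + (4.5)·(4.5) + (-2.5)·(-2.5) + (0.5)·(0.5)) / 5 = 37.5/5 = 7.5
  S = [[6.1667, -2.5],
 [-2.5, 7.5]].

Step 3 — invert S. det(S) = 6.1667·7.5 - (-2.5)² = 40.
  S^{-1} = (1/det) · [[d, -b], [-b, a]] = [[0.1875, 0.0625],
 [0.0625, 0.1542]].

Step 4 — quadratic form (x̄ - mu_0)^T · S^{-1} · (x̄ - mu_0):
  S^{-1} · (x̄ - mu_0) = (-0.4375, -0.2125),
  (x̄ - mu_0)^T · [...] = (-2.1667)·(-0.4375) + (-0.5)·(-0.2125) = 1.0542.

Step 5 — scale by n: T² = 6 · 1.0542 = 6.325.

T² ≈ 6.325


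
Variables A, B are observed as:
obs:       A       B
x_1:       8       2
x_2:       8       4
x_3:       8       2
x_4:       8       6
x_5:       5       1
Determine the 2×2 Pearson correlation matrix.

Step 1 — column means:
  mean(A) = (8 + 8 + 8 + 8 + 5) / 5 = 37/5 = 7.4
  mean(B) = (2 + 4 + 2 + 6 + 1) / 5 = 15/5 = 3

Step 2 — sample variances and covariances s[i,j] = (1/(n-1)) · Σ_k (x_{k,i} - mean_i) · (x_{k,j} - mean_j), with n-1 = 4:
  s[A,A] = ((0.6)·(0.6) + (0.6)·(0.6) + (0.6)·(0.6) + (0.6)·(0.6) + (-2.4)·(-2.4)) / 4 = 7.2/4 = 1.8
  s[A,B] = ((0.6)·(-1) + (0.6)·(1) + (0.6)·(-1) + (0.6)·(3) + (-2.4)·(-2)) / 4 = 6/4 = 1.5
  s[B,B] = ((-1)·(-1) + (1)·(1) + (-1)·(-1) + (3)·(3) + (-2)·(-2)) / 4 = 16/4 = 4
  Sample standard deviations s_i = √(s[i,i]):
  s(A) = √(1.8) = 1.3416
  s(B) = √(4) = 2

Step 3 — r_{ij} = s_{ij} / (s_i · s_j):
  r[A,A] = 1 (diagonal).
  r[A,B] = 1.5 / (1.3416 · 2) = 1.5 / 2.6833 = 0.559
  r[B,B] = 1 (diagonal).

R is symmetric with unit diagonal. Assembling:

R = [[1, 0.559],
 [0.559, 1]]


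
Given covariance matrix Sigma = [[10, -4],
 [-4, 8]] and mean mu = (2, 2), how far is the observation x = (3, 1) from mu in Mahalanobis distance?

Step 1 — centre the observation: (x - mu) = (1, -1).

Step 2 — invert Sigma. det(Sigma) = 10·8 - (-4)² = 64.
  Sigma^{-1} = (1/det) · [[d, -b], [-b, a]] = [[0.125, 0.0625],
 [0.0625, 0.1562]].

Step 3 — form the quadratic (x - mu)^T · Sigma^{-1} · (x - mu):
  Sigma^{-1} · (x - mu) = (0.0625, -0.0938).
  (x - mu)^T · [Sigma^{-1} · (x - mu)] = (1)·(0.0625) + (-1)·(-0.0938) = 0.1562.

Step 4 — take square root: d = √(0.1562) ≈ 0.3953.

d(x, mu) = √(0.1562) ≈ 0.3953
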